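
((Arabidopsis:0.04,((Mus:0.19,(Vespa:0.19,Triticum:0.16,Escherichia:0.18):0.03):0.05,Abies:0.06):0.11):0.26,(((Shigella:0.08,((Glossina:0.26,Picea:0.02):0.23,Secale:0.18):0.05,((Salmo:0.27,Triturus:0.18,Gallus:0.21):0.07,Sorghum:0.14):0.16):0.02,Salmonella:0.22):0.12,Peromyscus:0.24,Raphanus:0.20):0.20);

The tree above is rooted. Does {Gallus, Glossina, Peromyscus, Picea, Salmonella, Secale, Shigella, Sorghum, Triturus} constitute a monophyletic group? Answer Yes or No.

No

The MRCA of the listed taxa subtends (((Shigella,((Glossina,Picea),Secale),((Salmo,Triturus,Gallus),Sorghum)),Salmonella),Peromyscus,Raphanus).
That clade also contains Raphanus, Salmo, which are not in the proposed group, so the group is not monophyletic.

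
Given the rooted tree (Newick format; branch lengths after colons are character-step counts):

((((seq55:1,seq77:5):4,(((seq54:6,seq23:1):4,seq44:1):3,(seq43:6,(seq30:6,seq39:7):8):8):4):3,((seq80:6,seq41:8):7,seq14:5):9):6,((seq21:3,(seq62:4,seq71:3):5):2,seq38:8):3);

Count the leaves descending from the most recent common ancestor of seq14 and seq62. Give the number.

The MRCA of seq14 and seq62 is the root, so the clade is the entire tree.
That clade contains 15 terminal taxa: seq14, seq21, seq23, seq30, seq38, seq39, seq41, seq43, seq44, seq54, seq55, seq62, seq71, seq77, seq80.

15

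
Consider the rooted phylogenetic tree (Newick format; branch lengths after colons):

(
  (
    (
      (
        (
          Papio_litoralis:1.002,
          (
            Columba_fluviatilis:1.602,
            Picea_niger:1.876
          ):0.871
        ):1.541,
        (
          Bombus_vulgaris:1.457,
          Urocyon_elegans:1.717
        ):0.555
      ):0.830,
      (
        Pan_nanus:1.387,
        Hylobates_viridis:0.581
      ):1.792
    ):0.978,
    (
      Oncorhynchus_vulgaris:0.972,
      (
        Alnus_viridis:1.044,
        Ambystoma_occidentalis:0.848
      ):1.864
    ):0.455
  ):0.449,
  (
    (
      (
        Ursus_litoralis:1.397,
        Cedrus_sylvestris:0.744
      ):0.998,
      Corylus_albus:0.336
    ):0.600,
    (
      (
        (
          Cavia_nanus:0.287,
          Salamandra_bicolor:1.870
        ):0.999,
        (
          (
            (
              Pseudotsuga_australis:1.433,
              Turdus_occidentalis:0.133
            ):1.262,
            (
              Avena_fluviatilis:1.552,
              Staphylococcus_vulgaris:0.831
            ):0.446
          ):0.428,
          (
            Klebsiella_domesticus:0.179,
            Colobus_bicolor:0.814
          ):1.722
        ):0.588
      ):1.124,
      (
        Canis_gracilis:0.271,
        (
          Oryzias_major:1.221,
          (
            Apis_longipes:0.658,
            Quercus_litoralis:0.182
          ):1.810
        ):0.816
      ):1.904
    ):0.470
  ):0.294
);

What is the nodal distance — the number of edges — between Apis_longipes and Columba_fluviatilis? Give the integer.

The MRCA of Apis_longipes and Columba_fluviatilis is the root of the tree.
From Apis_longipes up to that node: 6 branches. From Columba_fluviatilis up to the same node: 6 branches. Total: 6 + 6 = 12.

12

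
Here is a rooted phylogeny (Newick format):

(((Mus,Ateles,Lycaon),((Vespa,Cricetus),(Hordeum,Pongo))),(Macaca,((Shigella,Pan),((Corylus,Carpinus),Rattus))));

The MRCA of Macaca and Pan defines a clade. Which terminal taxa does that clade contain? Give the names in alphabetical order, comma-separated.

Carpinus, Corylus, Macaca, Pan, Rattus, Shigella

Tracing Macaca: it sits inside (Macaca,((Shigella,Pan),((Corylus,Carpinus),Rattus))).
Tracing Pan: it sits inside (Shigella,Pan).
The smallest clade enclosing both is (Macaca,((Shigella,Pan),((Corylus,Carpinus),Rattus))); the answer is its 6 terminal taxa in alphabetical order.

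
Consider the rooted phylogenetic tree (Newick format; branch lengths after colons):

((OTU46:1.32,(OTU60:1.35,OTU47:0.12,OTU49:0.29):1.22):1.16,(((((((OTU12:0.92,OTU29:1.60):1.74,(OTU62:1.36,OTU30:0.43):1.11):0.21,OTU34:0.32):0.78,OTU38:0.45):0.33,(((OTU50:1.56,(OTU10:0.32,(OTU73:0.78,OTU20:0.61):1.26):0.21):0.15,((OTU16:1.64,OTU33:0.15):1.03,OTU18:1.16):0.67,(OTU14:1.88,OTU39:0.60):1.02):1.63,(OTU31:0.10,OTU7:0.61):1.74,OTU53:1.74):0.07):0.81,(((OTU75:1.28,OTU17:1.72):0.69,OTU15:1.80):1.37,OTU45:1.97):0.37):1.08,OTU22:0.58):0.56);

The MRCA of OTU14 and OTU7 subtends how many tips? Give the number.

12

The MRCA of OTU14 and OTU7 is the node subtending (((OTU50,(OTU10,(OTU73,OTU20))),((OTU16,OTU33),OTU18),(OTU14,OTU39)),(OTU31,OTU7),OTU53).
That clade contains 12 terminal taxa: OTU10, OTU14, OTU16, OTU18, OTU20, OTU31, OTU33, OTU39, OTU50, OTU53, OTU7, OTU73.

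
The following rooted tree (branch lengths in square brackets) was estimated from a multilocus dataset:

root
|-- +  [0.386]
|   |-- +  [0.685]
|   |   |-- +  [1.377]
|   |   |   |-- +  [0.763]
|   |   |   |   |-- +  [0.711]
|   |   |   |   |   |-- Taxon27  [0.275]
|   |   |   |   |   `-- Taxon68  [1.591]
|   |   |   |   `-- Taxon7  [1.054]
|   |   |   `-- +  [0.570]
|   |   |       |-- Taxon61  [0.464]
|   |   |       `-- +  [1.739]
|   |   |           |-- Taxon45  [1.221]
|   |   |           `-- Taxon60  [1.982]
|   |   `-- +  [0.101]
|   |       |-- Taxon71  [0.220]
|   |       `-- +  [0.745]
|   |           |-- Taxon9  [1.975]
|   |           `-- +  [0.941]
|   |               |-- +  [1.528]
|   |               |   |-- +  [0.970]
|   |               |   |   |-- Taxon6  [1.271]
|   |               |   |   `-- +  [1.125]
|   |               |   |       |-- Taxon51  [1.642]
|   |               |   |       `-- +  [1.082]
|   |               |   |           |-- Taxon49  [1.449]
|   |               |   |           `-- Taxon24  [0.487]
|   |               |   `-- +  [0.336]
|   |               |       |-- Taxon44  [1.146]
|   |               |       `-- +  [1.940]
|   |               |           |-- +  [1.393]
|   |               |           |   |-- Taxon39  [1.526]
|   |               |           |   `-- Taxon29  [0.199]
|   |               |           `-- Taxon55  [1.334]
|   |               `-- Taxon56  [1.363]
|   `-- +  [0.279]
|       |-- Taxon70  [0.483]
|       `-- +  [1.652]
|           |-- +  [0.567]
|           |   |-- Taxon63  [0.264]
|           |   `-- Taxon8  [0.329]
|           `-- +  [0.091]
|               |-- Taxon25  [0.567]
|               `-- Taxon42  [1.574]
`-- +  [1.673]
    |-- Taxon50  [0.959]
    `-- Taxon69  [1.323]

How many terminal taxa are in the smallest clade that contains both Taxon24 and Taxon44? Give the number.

8

The MRCA of Taxon24 and Taxon44 is the node subtending ((Taxon6,(Taxon51,(Taxon49,Taxon24))),(Taxon44,((Taxon39,Taxon29),Taxon55))).
That clade contains 8 terminal taxa: Taxon24, Taxon29, Taxon39, Taxon44, Taxon49, Taxon51, Taxon55, Taxon6.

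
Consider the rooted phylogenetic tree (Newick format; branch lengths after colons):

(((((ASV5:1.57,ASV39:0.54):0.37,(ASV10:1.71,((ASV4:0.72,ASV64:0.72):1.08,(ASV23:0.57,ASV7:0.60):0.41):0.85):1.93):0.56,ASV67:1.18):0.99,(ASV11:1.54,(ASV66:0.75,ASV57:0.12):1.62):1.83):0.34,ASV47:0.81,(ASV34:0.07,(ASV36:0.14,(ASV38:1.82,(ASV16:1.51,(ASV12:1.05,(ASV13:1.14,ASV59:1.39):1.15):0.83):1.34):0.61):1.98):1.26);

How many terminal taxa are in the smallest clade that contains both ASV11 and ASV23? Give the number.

11

The MRCA of ASV11 and ASV23 is the node subtending ((((ASV5,ASV39),(ASV10,((ASV4,ASV64),(ASV23,ASV7)))),ASV67),(ASV11,(ASV66,ASV57))).
That clade contains 11 terminal taxa: ASV10, ASV11, ASV23, ASV39, ASV4, ASV5, ASV57, ASV64, ASV66, ASV67, ASV7.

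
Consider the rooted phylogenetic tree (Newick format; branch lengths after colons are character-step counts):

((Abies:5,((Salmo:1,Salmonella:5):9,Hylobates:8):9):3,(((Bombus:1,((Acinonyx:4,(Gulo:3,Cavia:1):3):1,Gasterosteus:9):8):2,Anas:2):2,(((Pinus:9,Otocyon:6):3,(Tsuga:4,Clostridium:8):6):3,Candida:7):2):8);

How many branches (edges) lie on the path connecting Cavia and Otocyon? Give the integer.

The MRCA of Cavia and Otocyon is the node subtending (((Bombus,((Acinonyx,(Gulo,Cavia)),Gasterosteus)),Anas),(((Pinus,Otocyon),(Tsuga,Clostridium)),Candida)).
From Cavia up to that node: 6 branches. From Otocyon up to the same node: 4 branches. Total: 6 + 4 = 10.

10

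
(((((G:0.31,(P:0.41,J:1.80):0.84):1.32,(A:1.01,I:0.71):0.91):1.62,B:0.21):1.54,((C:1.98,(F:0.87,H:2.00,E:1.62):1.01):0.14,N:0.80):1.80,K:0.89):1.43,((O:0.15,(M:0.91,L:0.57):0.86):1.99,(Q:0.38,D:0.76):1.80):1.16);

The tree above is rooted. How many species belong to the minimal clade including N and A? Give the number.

12

The MRCA of N and A is the node subtending ((((G,(P,J)),(A,I)),B),((C,(F,H,E)),N),K).
That clade contains 12 terminal taxa: A, B, C, E, F, G, H, I, J, K, N, P.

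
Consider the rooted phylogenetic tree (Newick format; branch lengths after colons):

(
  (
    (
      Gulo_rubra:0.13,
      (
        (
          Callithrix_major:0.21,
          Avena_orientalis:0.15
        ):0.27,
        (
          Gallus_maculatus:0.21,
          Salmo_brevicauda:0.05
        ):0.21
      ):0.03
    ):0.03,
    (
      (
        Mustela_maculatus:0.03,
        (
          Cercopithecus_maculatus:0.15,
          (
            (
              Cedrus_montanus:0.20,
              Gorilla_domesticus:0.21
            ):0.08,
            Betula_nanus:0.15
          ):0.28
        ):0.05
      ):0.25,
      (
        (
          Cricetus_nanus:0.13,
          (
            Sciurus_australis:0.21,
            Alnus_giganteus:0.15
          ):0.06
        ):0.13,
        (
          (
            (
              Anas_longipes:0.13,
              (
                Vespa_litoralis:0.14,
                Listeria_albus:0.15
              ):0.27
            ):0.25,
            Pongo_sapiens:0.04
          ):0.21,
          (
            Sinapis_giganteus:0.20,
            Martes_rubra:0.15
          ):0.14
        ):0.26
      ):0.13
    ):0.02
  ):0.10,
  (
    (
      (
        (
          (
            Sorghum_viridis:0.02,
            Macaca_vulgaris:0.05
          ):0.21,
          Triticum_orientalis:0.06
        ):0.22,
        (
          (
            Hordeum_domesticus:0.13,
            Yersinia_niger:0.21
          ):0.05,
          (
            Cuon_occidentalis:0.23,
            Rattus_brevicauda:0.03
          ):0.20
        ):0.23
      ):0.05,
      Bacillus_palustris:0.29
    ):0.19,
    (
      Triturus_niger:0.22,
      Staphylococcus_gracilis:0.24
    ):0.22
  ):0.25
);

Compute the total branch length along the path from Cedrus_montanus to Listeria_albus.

The path runs Cedrus_montanus → … → MRCA → … → Listeria_albus; the MRCA is the node subtending ((Mustela_maculatus,(Cercopithecus_maculatus,((Cedrus_montanus,Gorilla_domesticus),Betula_nanus))),((Cricetus_nanus,(Sciurus_australis,Alnus_giganteus)),(((Anas_longipes,(Vespa_litoralis,Listeria_albus)),Pongo_sapiens),(Sinapis_giganteus,Martes_rubra)))).
Branch lengths along that path: 0.20 + 0.08 + 0.28 + 0.05 + 0.25 + 0.13 + 0.26 + 0.21 + 0.25 + 0.27 + 0.15 = 2.13.

2.13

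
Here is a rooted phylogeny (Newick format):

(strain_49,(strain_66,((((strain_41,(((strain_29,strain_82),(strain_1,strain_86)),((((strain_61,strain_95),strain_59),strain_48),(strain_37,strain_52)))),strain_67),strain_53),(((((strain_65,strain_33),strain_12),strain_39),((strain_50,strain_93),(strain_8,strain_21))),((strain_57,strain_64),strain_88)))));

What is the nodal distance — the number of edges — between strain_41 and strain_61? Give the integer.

7

The MRCA of strain_41 and strain_61 is the node subtending (strain_41,(((strain_29,strain_82),(strain_1,strain_86)),((((strain_61,strain_95),strain_59),strain_48),(strain_37,strain_52)))).
From strain_41 up to that node: 1 branch. From strain_61 up to the same node: 6 branches. Total: 1 + 6 = 7.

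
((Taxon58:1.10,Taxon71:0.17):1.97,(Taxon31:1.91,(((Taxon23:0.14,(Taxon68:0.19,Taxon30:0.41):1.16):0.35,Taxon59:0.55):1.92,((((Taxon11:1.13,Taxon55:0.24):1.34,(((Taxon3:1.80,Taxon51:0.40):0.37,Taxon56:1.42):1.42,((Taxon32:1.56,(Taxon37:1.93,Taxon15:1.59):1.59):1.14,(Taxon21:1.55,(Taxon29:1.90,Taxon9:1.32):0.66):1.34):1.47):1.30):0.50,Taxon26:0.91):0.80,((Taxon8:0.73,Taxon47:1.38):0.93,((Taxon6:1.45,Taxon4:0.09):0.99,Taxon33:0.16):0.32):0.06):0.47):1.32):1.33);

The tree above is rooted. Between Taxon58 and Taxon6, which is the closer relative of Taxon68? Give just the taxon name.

Taxon6

The MRCA of Taxon68 and Taxon6 subtends (((Taxon23,(Taxon68,Taxon30)),Taxon59),((((Taxon11,Taxon55),(((Taxon3,Taxon51),Taxon56),((Taxon32,(Taxon37,Taxon15)),(Taxon21,(Taxon29,Taxon9))))),Taxon26),((Taxon8,Taxon47),((Taxon6,Taxon4),Taxon33)))) (21 taxa).
The MRCA of Taxon68 and Taxon58 is the root, subtending the entire tree (24 taxa).
The first is nested inside the second, so Taxon68 shares a more recent common ancestor with Taxon6.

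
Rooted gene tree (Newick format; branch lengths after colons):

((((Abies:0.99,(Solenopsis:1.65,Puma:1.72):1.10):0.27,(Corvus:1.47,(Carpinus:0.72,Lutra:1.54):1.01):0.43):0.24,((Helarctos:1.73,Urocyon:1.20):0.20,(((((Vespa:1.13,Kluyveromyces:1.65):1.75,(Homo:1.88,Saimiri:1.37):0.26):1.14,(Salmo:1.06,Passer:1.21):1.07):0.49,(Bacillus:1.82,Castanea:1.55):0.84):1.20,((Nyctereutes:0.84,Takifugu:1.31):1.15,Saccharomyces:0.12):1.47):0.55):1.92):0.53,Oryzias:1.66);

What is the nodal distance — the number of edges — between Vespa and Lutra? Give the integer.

The MRCA of Vespa and Lutra is the node subtending (((Abies,(Solenopsis,Puma)),(Corvus,(Carpinus,Lutra))),((Helarctos,Urocyon),(((((Vespa,Kluyveromyces),(Homo,Saimiri)),(Salmo,Passer)),(Bacillus,Castanea)),((Nyctereutes,Takifugu),Saccharomyces)))).
From Vespa up to that node: 7 branches. From Lutra up to the same node: 4 branches. Total: 7 + 4 = 11.

11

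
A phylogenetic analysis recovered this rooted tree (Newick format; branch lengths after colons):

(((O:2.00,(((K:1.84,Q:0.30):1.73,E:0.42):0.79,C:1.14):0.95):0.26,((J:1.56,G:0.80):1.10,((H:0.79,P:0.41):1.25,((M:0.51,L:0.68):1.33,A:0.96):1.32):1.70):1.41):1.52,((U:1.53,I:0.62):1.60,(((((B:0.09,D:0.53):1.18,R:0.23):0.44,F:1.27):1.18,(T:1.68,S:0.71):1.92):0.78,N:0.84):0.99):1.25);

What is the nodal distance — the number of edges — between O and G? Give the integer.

5

The MRCA of O and G is the node subtending ((O,(((K,Q),E),C)),((J,G),((H,P),((M,L),A)))).
From O up to that node: 2 branches. From G up to the same node: 3 branches. Total: 2 + 3 = 5.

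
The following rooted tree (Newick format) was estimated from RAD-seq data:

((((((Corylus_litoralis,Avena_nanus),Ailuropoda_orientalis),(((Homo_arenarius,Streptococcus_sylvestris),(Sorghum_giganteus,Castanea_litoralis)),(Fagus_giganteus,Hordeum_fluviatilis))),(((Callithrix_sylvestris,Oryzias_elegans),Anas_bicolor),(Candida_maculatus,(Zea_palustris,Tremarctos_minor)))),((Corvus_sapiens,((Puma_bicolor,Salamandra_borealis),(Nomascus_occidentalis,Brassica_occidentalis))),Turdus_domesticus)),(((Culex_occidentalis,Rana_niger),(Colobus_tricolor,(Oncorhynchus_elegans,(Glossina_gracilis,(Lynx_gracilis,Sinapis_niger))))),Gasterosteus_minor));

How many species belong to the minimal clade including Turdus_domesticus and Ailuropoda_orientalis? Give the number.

The MRCA of Turdus_domesticus and Ailuropoda_orientalis is the node subtending (((((Corylus_litoralis,Avena_nanus),Ailuropoda_orientalis),(((Homo_arenarius,Streptococcus_sylvestris),(Sorghum_giganteus,Castanea_litoralis)),(Fagus_giganteus,Hordeum_fluviatilis))),(((Callithrix_sylvestris,Oryzias_elegans),Anas_bicolor),(Candida_maculatus,(Zea_palustris,Tremarctos_minor)))),((Corvus_sapiens,((Puma_bicolor,Salamandra_borealis),(Nomascus_occidentalis,Brassica_occidentalis))),Turdus_domesticus)).
That clade contains 21 terminal taxa: Ailuropoda_orientalis, Anas_bicolor, Avena_nanus, Brassica_occidentalis, Callithrix_sylvestris, Candida_maculatus, Castanea_litoralis, Corvus_sapiens, Corylus_litoralis, Fagus_giganteus, Homo_arenarius, Hordeum_fluviatilis, Nomascus_occidentalis, Oryzias_elegans, Puma_bicolor, Salamandra_borealis, Sorghum_giganteus, Streptococcus_sylvestris, Tremarctos_minor, Turdus_domesticus, Zea_palustris.

21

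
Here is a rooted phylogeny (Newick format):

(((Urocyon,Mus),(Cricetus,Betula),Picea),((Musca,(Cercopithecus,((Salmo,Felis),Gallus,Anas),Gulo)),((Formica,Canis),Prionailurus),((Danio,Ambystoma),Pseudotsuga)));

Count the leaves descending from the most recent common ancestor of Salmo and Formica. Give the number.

13

The MRCA of Salmo and Formica is the node subtending ((Musca,(Cercopithecus,((Salmo,Felis),Gallus,Anas),Gulo)),((Formica,Canis),Prionailurus),((Danio,Ambystoma),Pseudotsuga)).
That clade contains 13 terminal taxa: Ambystoma, Anas, Canis, Cercopithecus, Danio, Felis, Formica, Gallus, Gulo, Musca, Prionailurus, Pseudotsuga, Salmo.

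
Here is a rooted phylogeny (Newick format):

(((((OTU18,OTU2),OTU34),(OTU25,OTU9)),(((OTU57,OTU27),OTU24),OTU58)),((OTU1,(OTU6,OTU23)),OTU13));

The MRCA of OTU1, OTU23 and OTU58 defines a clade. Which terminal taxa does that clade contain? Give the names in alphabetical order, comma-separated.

OTU1, OTU13, OTU18, OTU2, OTU23, OTU24, OTU25, OTU27, OTU34, OTU57, OTU58, OTU6, OTU9

Tracing OTU1: it sits inside (OTU1,(OTU6,OTU23)).
Tracing OTU23: it sits inside (OTU6,OTU23).
Tracing OTU58: it sits inside (((OTU57,OTU27),OTU24),OTU58).
The smallest clade enclosing all 3 is the whole tree (their MRCA is the root), so the answer is all 13 tips in alphabetical order.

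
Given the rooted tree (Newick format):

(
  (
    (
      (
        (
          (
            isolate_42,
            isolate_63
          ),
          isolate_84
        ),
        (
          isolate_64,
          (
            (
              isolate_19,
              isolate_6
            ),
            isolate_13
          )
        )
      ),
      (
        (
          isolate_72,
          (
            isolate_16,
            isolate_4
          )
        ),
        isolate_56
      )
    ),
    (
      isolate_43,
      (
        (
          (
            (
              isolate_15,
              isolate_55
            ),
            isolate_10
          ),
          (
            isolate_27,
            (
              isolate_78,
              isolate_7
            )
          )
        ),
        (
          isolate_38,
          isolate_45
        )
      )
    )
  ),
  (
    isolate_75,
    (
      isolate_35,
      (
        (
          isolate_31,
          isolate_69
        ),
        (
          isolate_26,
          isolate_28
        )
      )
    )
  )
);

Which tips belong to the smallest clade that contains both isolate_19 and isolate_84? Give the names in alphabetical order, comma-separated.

isolate_13, isolate_19, isolate_42, isolate_6, isolate_63, isolate_64, isolate_84

Tracing isolate_19: it sits inside (isolate_19,isolate_6).
Tracing isolate_84: it sits inside ((isolate_42,isolate_63),isolate_84).
The smallest clade enclosing both is (((isolate_42,isolate_63),isolate_84),(isolate_64,((isolate_19,isolate_6),isolate_13))); the answer is its 7 terminal taxa in alphabetical order.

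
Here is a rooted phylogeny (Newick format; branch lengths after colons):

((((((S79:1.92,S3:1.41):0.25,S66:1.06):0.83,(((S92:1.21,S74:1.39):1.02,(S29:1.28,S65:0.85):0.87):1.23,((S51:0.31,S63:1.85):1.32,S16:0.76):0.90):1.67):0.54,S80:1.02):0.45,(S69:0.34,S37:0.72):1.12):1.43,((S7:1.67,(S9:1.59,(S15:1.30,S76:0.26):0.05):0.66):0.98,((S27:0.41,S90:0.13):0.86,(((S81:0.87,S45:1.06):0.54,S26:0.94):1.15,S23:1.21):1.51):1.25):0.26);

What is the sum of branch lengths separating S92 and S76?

9.76

The path runs S92 → … → MRCA → … → S76; the MRCA is the root of the tree.
Branch lengths along that path: 1.21 + 1.02 + 1.23 + 1.67 + 0.54 + 0.45 + 1.43 + 0.26 + 0.98 + 0.66 + 0.05 + 0.26 = 9.76.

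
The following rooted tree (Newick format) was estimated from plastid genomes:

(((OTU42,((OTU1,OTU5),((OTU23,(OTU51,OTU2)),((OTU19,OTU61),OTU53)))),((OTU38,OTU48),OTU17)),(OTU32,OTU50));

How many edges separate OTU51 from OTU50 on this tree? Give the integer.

9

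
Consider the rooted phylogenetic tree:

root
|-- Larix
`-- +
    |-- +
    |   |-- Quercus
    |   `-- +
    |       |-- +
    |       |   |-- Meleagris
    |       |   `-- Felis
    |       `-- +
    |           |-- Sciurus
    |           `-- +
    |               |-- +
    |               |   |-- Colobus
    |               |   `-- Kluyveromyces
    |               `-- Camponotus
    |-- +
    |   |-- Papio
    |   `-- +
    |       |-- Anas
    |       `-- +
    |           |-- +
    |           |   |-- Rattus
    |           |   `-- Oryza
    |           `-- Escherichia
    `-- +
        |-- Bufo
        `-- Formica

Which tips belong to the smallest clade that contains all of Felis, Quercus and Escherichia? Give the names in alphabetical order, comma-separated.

Anas, Bufo, Camponotus, Colobus, Escherichia, Felis, Formica, Kluyveromyces, Meleagris, Oryza, Papio, Quercus, Rattus, Sciurus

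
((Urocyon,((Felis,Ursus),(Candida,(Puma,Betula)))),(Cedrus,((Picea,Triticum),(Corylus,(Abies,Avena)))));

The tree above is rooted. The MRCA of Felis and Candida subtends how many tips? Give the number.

The MRCA of Felis and Candida is the node subtending ((Felis,Ursus),(Candida,(Puma,Betula))).
That clade contains 5 terminal taxa: Betula, Candida, Felis, Puma, Ursus.

5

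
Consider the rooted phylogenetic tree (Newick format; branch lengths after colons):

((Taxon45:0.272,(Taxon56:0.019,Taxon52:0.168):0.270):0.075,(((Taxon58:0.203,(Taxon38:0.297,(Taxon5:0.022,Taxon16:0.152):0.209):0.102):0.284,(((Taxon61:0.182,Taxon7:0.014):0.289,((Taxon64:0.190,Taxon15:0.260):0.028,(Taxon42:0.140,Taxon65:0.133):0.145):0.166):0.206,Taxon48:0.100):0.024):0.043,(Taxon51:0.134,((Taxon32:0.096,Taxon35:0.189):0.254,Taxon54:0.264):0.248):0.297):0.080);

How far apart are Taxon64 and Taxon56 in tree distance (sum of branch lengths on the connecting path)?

1.101

The path runs Taxon64 → … → MRCA → … → Taxon56; the MRCA is the root of the tree.
Branch lengths along that path: 0.190 + 0.028 + 0.166 + 0.206 + 0.024 + 0.043 + 0.080 + 0.075 + 0.270 + 0.019 = 1.101.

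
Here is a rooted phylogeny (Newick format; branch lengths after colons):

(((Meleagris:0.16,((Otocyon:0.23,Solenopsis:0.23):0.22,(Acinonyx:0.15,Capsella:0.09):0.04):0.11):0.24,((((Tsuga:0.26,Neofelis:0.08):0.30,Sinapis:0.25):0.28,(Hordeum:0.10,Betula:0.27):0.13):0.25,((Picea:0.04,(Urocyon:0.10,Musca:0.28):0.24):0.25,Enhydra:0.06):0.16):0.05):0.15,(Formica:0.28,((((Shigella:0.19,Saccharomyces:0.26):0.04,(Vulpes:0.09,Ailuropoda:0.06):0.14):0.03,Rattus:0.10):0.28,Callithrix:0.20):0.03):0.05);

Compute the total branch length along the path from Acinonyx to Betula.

The path runs Acinonyx → … → MRCA → … → Betula; the MRCA is the node subtending ((Meleagris,((Otocyon,Solenopsis),(Acinonyx,Capsella))),((((Tsuga,Neofelis),Sinapis),(Hordeum,Betula)),((Picea,(Urocyon,Musca)),Enhydra))).
Branch lengths along that path: 0.15 + 0.04 + 0.11 + 0.24 + 0.05 + 0.25 + 0.13 + 0.27 = 1.24.

1.24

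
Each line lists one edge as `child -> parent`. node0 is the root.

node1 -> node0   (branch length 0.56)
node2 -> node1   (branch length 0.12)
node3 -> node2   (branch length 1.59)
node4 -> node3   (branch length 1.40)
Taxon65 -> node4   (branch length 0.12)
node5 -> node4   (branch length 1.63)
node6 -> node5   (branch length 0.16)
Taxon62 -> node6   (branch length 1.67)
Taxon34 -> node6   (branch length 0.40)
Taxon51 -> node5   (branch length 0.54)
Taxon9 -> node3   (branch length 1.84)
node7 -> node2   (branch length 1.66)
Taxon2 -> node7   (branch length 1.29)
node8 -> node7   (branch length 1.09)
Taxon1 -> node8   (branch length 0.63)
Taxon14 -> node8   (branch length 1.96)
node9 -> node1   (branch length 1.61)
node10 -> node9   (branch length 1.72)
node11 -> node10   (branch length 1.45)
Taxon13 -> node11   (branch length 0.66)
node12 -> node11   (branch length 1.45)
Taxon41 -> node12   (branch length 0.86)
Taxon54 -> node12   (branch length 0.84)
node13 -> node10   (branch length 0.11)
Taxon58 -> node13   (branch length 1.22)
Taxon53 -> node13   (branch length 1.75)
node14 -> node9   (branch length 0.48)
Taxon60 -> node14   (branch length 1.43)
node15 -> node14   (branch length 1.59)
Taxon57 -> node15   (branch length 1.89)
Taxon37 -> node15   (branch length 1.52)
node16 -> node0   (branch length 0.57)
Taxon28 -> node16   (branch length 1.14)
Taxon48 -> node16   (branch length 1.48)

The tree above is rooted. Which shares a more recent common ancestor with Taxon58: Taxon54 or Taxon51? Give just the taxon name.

Taxon54

The MRCA of Taxon58 and Taxon54 subtends ((Taxon13,(Taxon41,Taxon54)),(Taxon58,Taxon53)) (5 taxa).
The MRCA of Taxon58 and Taxon51 subtends ((((Taxon65,((Taxon62,Taxon34),Taxon51)),Taxon9),(Taxon2,(Taxon1,Taxon14))),(((Taxon13,(Taxon41,Taxon54)),(Taxon58,Taxon53)),(Taxon60,(Taxon57,Taxon37)))) (16 taxa).
The first is nested inside the second, so Taxon58 shares a more recent common ancestor with Taxon54.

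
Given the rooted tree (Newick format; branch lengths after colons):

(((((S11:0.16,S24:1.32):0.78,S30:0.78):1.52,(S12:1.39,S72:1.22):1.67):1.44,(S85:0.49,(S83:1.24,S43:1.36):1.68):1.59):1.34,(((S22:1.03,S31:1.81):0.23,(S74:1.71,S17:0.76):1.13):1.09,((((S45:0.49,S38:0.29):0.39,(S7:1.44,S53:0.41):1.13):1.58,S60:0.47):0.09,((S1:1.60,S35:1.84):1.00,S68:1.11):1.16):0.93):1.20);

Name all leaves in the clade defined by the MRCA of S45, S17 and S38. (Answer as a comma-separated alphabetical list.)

Tracing S45: it sits inside (S45,S38).
Tracing S17: it sits inside (S74,S17).
Tracing S38: it sits inside (S45,S38).
The smallest clade enclosing all 3 is (((S22,S31),(S74,S17)),((((S45,S38),(S7,S53)),S60),((S1,S35),S68))); the answer is its 12 terminal taxa in alphabetical order.

S1, S17, S22, S31, S35, S38, S45, S53, S60, S68, S7, S74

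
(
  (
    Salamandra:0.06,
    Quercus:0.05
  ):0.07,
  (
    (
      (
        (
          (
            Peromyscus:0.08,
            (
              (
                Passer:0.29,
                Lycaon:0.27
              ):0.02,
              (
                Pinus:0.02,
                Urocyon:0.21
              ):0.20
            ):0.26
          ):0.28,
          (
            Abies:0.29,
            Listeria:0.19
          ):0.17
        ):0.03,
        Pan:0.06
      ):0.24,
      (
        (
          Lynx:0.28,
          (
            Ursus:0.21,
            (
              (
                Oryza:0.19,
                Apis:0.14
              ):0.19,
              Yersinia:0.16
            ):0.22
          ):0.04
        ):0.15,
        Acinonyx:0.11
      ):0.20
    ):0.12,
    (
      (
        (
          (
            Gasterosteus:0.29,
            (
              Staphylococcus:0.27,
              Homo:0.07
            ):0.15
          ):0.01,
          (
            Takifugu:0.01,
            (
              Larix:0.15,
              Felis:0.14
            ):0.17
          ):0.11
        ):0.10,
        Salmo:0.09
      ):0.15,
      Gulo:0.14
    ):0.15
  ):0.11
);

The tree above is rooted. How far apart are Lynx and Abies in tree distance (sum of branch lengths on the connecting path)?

1.36

The path runs Lynx → … → MRCA → … → Abies; the MRCA is the node subtending ((((Peromyscus,((Passer,Lycaon),(Pinus,Urocyon))),(Abies,Listeria)),Pan),((Lynx,(Ursus,((Oryza,Apis),Yersinia))),Acinonyx)).
Branch lengths along that path: 0.28 + 0.15 + 0.20 + 0.24 + 0.03 + 0.17 + 0.29 = 1.36.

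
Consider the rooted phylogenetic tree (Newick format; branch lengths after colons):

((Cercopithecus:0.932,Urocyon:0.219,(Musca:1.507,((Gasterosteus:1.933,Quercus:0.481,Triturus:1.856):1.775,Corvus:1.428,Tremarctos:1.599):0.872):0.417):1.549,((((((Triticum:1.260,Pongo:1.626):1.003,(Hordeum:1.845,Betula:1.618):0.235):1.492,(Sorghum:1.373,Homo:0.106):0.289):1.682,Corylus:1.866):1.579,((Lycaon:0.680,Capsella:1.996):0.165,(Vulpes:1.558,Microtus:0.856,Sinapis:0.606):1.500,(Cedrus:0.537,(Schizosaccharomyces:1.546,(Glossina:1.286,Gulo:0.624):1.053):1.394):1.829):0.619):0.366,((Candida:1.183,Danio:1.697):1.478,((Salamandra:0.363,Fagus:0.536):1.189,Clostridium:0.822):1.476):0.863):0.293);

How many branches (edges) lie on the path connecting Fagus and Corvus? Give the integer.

The MRCA of Fagus and Corvus is the root of the tree.
From Fagus up to that node: 5 branches. From Corvus up to the same node: 4 branches. Total: 5 + 4 = 9.

9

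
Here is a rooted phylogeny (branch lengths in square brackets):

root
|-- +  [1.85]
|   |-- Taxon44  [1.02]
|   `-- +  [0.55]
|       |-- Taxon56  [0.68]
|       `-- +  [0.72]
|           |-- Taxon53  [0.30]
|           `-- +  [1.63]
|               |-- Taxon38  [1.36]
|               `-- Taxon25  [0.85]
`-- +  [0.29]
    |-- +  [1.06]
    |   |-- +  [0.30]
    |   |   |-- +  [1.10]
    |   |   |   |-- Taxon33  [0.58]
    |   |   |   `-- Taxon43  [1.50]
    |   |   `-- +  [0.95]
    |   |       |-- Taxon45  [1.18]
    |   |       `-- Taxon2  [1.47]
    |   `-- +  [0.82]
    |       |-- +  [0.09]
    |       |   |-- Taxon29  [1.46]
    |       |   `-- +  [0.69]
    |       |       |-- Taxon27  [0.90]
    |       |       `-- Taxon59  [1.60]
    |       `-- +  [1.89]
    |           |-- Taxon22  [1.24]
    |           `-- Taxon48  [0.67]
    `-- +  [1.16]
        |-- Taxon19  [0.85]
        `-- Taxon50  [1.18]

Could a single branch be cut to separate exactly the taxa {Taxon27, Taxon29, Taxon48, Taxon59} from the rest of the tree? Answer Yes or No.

No

The MRCA of the listed taxa subtends ((Taxon29,(Taxon27,Taxon59)),(Taxon22,Taxon48)).
That clade also contains Taxon22, which is not in the proposed group, so the group is not monophyletic.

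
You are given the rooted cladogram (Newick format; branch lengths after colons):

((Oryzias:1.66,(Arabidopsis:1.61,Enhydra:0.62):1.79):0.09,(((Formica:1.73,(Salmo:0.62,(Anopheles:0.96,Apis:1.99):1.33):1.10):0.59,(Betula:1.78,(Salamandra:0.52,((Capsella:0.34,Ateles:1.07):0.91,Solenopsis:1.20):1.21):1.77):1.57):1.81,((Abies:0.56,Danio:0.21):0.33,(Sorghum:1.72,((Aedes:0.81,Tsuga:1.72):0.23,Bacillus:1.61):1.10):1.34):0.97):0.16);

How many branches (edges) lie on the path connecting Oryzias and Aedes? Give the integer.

The MRCA of Oryzias and Aedes is the root of the tree.
From Oryzias up to that node: 2 branches. From Aedes up to the same node: 6 branches. Total: 2 + 6 = 8.

8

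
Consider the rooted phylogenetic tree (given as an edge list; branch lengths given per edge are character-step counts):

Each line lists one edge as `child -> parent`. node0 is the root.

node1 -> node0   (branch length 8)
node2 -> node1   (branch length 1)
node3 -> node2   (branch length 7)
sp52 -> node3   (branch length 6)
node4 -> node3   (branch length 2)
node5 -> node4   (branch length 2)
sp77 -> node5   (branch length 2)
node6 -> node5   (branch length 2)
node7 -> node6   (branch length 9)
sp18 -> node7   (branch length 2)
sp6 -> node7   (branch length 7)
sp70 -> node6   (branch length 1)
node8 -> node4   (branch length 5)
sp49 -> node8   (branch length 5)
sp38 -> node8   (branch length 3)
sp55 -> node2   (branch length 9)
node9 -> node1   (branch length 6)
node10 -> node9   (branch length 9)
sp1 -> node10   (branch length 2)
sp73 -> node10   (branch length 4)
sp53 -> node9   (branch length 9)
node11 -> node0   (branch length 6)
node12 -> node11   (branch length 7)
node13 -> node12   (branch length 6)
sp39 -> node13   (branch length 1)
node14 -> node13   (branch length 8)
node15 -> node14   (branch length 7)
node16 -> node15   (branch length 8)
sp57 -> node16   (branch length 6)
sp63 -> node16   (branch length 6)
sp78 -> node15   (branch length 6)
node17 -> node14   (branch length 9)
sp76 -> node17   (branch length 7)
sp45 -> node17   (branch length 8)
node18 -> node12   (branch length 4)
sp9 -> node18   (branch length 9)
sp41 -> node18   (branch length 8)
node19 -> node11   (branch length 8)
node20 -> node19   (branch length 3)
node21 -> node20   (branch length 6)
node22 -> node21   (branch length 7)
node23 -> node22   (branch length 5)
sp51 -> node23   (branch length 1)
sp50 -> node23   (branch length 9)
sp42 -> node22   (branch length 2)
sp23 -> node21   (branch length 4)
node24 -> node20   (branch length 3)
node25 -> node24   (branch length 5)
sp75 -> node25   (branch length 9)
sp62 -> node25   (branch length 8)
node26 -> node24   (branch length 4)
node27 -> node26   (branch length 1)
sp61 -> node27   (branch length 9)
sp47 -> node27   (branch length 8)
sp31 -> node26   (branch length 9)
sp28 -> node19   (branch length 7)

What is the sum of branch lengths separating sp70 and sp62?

56

The path runs sp70 → … → MRCA → … → sp62; the MRCA is the root of the tree.
Branch lengths along that path: 1 + 2 + 2 + 2 + 7 + 1 + 8 + 6 + 8 + 3 + 3 + 5 + 8 = 56.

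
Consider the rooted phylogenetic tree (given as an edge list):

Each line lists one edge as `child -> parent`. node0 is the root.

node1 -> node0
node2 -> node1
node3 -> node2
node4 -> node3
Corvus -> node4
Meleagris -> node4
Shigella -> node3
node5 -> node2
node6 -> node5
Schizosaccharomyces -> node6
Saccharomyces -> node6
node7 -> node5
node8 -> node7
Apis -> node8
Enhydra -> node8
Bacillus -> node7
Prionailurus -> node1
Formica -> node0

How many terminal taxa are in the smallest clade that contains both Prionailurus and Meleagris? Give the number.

The MRCA of Prionailurus and Meleagris is the node subtending ((((Corvus,Meleagris),Shigella),((Schizosaccharomyces,Saccharomyces),((Apis,Enhydra),Bacillus))),Prionailurus).
That clade contains 9 terminal taxa: Apis, Bacillus, Corvus, Enhydra, Meleagris, Prionailurus, Saccharomyces, Schizosaccharomyces, Shigella.

9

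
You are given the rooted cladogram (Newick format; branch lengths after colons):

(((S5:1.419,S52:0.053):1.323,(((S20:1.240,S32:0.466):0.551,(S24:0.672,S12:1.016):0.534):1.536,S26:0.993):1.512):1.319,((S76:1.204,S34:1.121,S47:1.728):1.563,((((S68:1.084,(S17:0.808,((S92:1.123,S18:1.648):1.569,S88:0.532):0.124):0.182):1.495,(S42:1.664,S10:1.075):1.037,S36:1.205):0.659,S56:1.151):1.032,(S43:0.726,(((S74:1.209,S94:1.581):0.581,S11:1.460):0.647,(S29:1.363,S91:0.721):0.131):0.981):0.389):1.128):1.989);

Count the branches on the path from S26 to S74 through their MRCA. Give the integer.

10

The MRCA of S26 and S74 is the root of the tree.
From S26 up to that node: 3 branches. From S74 up to the same node: 7 branches. Total: 3 + 7 = 10.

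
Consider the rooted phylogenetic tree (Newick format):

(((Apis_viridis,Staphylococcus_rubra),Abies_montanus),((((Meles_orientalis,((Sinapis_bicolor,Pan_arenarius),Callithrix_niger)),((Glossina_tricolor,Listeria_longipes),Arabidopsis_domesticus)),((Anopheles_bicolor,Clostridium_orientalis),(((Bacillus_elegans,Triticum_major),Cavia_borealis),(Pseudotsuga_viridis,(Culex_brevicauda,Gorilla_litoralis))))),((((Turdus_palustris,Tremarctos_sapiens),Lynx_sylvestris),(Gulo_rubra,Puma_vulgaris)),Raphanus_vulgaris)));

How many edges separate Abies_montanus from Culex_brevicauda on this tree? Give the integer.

The MRCA of Abies_montanus and Culex_brevicauda is the root of the tree.
From Abies_montanus up to that node: 2 branches. From Culex_brevicauda up to the same node: 7 branches. Total: 2 + 7 = 9.

9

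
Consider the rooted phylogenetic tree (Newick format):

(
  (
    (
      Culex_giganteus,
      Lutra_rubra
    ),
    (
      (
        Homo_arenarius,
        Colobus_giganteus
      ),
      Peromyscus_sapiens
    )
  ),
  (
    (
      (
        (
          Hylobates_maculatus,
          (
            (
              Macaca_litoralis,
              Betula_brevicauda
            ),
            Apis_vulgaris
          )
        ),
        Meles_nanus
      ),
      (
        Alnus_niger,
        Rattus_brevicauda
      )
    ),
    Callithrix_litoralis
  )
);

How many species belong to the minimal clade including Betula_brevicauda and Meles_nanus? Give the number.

The MRCA of Betula_brevicauda and Meles_nanus is the node subtending ((Hylobates_maculatus,((Macaca_litoralis,Betula_brevicauda),Apis_vulgaris)),Meles_nanus).
That clade contains 5 terminal taxa: Apis_vulgaris, Betula_brevicauda, Hylobates_maculatus, Macaca_litoralis, Meles_nanus.

5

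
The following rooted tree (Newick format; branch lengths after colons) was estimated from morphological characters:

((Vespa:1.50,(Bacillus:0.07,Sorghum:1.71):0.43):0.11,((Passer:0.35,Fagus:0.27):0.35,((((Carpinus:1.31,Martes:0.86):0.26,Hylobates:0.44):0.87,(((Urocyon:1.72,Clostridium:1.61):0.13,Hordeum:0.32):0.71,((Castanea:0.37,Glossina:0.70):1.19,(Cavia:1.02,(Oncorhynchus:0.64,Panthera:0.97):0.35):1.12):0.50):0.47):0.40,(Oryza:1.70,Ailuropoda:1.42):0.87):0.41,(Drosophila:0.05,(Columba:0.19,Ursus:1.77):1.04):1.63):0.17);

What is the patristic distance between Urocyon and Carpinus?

The path runs Urocyon → … → MRCA → … → Carpinus; the MRCA is the node subtending (((Carpinus,Martes),Hylobates),(((Urocyon,Clostridium),Hordeum),((Castanea,Glossina),(Cavia,(Oncorhynchus,Panthera))))).
Branch lengths along that path: 1.72 + 0.13 + 0.71 + 0.47 + 0.87 + 0.26 + 1.31 = 5.47.

5.47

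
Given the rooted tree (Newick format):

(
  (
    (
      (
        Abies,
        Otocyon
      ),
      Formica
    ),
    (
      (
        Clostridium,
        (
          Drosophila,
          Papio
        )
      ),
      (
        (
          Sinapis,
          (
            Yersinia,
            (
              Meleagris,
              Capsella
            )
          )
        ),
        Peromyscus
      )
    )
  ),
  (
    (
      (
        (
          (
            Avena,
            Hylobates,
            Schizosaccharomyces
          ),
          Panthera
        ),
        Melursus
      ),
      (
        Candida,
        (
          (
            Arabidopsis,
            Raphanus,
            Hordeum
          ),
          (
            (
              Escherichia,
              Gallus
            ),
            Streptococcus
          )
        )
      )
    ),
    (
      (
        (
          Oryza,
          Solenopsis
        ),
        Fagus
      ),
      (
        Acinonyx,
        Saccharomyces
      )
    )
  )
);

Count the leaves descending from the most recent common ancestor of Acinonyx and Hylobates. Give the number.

The MRCA of Acinonyx and Hylobates is the node subtending (((((Avena,Hylobates,Schizosaccharomyces),Panthera),Melursus),(Candida,((Arabidopsis,Raphanus,Hordeum),((Escherichia,Gallus),Streptococcus)))),(((Oryza,Solenopsis),Fagus),(Acinonyx,Saccharomyces))).
That clade contains 17 terminal taxa: Acinonyx, Arabidopsis, Avena, Candida, Escherichia, Fagus, Gallus, Hordeum, Hylobates, Melursus, Oryza, Panthera, Raphanus, Saccharomyces, Schizosaccharomyces, Solenopsis, Streptococcus.

17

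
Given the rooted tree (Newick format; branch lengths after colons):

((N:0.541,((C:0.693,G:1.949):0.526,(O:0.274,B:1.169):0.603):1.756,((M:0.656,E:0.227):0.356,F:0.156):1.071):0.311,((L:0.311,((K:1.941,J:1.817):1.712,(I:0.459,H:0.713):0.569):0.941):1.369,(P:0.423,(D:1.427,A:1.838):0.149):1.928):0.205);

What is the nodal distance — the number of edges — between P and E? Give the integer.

The MRCA of P and E is the root of the tree.
From P up to that node: 3 branches. From E up to the same node: 4 branches. Total: 3 + 4 = 7.

7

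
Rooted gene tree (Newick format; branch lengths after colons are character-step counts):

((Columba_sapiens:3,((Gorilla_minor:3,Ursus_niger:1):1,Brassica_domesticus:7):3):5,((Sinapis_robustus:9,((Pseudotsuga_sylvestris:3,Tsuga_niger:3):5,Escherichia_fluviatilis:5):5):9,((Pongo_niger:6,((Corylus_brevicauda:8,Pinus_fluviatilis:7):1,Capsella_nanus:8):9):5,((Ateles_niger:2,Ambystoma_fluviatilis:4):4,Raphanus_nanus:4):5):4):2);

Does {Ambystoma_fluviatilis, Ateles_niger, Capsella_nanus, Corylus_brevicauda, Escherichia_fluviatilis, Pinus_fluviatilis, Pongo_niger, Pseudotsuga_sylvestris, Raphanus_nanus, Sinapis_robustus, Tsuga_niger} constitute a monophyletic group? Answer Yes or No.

Yes

The most recent common ancestor of these taxa subtends ((Sinapis_robustus,((Pseudotsuga_sylvestris,Tsuga_niger),Escherichia_fluviatilis)),((Pongo_niger,((Corylus_brevicauda,Pinus_fluviatilis),Capsella_nanus)),((Ateles_niger,Ambystoma_fluviatilis),Raphanus_nanus))).
That clade has exactly 11 tips — every listed taxon and nothing else — so the group is monophyletic.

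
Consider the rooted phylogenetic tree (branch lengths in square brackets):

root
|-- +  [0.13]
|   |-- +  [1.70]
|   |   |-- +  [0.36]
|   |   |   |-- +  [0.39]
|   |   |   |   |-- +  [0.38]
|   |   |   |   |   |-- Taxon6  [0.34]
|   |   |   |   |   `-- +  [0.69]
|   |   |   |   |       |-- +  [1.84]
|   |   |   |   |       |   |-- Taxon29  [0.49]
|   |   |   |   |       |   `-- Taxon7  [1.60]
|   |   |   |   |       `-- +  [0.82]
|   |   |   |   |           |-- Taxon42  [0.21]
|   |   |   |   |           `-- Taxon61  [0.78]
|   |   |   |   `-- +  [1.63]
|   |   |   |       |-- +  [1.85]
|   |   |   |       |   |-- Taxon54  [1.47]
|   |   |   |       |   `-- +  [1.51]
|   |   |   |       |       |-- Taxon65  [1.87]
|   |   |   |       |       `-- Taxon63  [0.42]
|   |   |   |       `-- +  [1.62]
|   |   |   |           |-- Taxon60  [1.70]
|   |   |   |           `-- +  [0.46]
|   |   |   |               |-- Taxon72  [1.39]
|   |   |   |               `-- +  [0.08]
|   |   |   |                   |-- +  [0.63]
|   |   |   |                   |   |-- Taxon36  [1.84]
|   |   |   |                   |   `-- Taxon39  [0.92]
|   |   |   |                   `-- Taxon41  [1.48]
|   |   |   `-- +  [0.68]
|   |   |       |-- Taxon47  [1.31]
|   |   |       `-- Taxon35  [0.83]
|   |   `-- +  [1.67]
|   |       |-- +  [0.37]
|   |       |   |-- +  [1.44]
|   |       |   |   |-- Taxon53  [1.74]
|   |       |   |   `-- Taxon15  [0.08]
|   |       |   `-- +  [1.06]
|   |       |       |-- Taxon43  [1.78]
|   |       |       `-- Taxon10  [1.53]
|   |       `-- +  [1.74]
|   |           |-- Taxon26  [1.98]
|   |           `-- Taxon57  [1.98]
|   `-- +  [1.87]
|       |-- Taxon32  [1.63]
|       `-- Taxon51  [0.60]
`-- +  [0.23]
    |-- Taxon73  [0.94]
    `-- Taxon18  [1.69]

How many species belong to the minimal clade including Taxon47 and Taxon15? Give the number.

The MRCA of Taxon47 and Taxon15 is the node subtending ((((Taxon6,((Taxon29,Taxon7),(Taxon42,Taxon61))),((Taxon54,(Taxon65,Taxon63)),(Taxon60,(Taxon72,((Taxon36,Taxon39),Taxon41))))),(Taxon47,Taxon35)),(((Taxon53,Taxon15),(Taxon43,Taxon10)),(Taxon26,Taxon57))).
That clade contains 21 terminal taxa: Taxon10, Taxon15, Taxon26, Taxon29, Taxon35, Taxon36, Taxon39, Taxon41, Taxon42, Taxon43, Taxon47, Taxon53, Taxon54, Taxon57, Taxon6, Taxon60, Taxon61, Taxon63, Taxon65, Taxon7, Taxon72.

21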